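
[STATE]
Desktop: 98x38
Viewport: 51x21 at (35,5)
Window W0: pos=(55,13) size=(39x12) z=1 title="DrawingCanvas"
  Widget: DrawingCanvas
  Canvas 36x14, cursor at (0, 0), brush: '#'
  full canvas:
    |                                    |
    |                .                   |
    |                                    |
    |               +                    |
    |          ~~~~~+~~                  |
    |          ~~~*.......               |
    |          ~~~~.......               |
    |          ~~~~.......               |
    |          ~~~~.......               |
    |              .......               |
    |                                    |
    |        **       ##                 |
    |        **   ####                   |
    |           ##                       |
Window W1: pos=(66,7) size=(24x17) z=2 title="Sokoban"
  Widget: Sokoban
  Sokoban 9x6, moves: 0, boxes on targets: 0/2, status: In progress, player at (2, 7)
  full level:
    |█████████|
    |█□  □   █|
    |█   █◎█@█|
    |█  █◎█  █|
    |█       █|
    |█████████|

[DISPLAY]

                                                   
                                                   
                               ┏━━━━━━━━━━━━━━━━━━━
                               ┃ Sokoban           
                               ┠───────────────────
                               ┃█████████          
                               ┃█□  □   █          
                               ┃█   █◎█@█          
                    ┏━━━━━━━━━━┃█  █◎█  █          
                    ┃ DrawingCa┃█       █          
                    ┠──────────┃█████████          
                    ┃+         ┃Moves: 0  0/2      
                    ┃          ┃                   
                    ┃          ┃                   
                    ┃          ┃                   
                    ┃          ┃                   
                    ┃          ┃                   
                    ┃          ┃                   
                    ┃          ┗━━━━━━━━━━━━━━━━━━━
                    ┗━━━━━━━━━━━━━━━━━━━━━━━━━━━━━━
                                                   


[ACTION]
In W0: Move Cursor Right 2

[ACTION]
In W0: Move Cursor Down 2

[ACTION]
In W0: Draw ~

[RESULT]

                                                   
                                                   
                               ┏━━━━━━━━━━━━━━━━━━━
                               ┃ Sokoban           
                               ┠───────────────────
                               ┃█████████          
                               ┃█□  □   █          
                               ┃█   █◎█@█          
                    ┏━━━━━━━━━━┃█  █◎█  █          
                    ┃ DrawingCa┃█       █          
                    ┠──────────┃█████████          
                    ┃          ┃Moves: 0  0/2      
                    ┃          ┃                   
                    ┃  ~       ┃                   
                    ┃          ┃                   
                    ┃          ┃                   
                    ┃          ┃                   
                    ┃          ┃                   
                    ┃          ┗━━━━━━━━━━━━━━━━━━━
                    ┗━━━━━━━━━━━━━━━━━━━━━━━━━━━━━━
                                                   


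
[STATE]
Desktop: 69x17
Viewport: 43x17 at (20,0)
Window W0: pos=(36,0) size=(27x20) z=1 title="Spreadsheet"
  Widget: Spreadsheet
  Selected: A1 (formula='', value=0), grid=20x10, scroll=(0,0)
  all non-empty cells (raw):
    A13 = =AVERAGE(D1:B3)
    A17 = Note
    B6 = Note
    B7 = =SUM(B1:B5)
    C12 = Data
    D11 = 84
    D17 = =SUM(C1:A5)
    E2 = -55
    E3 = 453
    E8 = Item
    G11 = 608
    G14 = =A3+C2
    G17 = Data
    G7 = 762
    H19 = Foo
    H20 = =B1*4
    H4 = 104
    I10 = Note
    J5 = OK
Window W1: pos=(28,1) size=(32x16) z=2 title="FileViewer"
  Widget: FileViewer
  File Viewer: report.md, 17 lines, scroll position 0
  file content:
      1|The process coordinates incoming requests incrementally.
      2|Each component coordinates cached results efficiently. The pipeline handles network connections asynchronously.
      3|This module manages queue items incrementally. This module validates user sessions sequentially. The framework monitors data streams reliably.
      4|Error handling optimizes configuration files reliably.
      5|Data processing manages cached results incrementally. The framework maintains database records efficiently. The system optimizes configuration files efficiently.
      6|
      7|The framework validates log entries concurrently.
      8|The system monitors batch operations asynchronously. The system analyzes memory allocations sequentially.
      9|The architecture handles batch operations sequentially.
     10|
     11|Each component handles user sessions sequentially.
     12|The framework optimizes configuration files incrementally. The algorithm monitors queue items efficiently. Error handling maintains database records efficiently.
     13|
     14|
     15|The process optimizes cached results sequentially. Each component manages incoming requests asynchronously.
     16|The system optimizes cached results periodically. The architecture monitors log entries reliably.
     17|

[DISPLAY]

                ┏━━━━━━━━━━━━━━━━━━━━━━━━━┓
        ┏━━━━━━━━━━━━━━━━━━━━━━━━━━━━━━┓  ┃
        ┃ FileViewer                   ┃──┨
        ┠──────────────────────────────┨  ┃
        ┃The process coordinates incom▲┃C ┃
        ┃Each component coordinates ca█┃--┃
        ┃This module manages queue ite░┃  ┃
        ┃Error handling optimizes conf░┃  ┃
        ┃Data processing manages cache░┃  ┃
        ┃                             ░┃  ┃
        ┃The framework validates log e░┃  ┃
        ┃The system monitors batch ope░┃  ┃
        ┃The architecture handles batc░┃  ┃
        ┃                             ░┃  ┃
        ┃Each component handles user s░┃  ┃
        ┃The framework optimizes confi▼┃  ┃
        ┗━━━━━━━━━━━━━━━━━━━━━━━━━━━━━━┛  ┃


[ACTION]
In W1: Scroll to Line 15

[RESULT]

                ┏━━━━━━━━━━━━━━━━━━━━━━━━━┓
        ┏━━━━━━━━━━━━━━━━━━━━━━━━━━━━━━┓  ┃
        ┃ FileViewer                   ┃──┨
        ┠──────────────────────────────┨  ┃
        ┃                             ▲┃C ┃
        ┃The framework validates log e░┃--┃
        ┃The system monitors batch ope░┃  ┃
        ┃The architecture handles batc░┃  ┃
        ┃                             ░┃  ┃
        ┃Each component handles user s░┃  ┃
        ┃The framework optimizes confi░┃  ┃
        ┃                             ░┃  ┃
        ┃                             ░┃  ┃
        ┃The process optimizes cached ░┃  ┃
        ┃The system optimizes cached r█┃  ┃
        ┃                             ▼┃  ┃
        ┗━━━━━━━━━━━━━━━━━━━━━━━━━━━━━━┛  ┃


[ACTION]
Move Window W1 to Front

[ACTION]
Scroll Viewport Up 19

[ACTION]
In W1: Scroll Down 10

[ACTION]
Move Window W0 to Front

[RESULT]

                ┏━━━━━━━━━━━━━━━━━━━━━━━━━┓
        ┏━━━━━━━┃ Spreadsheet             ┃
        ┃ FileVi┠─────────────────────────┨
        ┠───────┃A1:                      ┃
        ┃       ┃       A       B       C ┃
        ┃The fra┃-------------------------┃
        ┃The sys┃  1      [0]       0     ┃
        ┃The arc┃  2        0       0     ┃
        ┃       ┃  3        0       0     ┃
        ┃Each co┃  4        0       0     ┃
        ┃The fra┃  5        0       0     ┃
        ┃       ┃  6        0Note         ┃
        ┃       ┃  7        0       0     ┃
        ┃The pro┃  8        0       0     ┃
        ┃The sys┃  9        0       0     ┃
        ┃       ┃ 10        0       0     ┃
        ┗━━━━━━━┃ 11        0       0     ┃


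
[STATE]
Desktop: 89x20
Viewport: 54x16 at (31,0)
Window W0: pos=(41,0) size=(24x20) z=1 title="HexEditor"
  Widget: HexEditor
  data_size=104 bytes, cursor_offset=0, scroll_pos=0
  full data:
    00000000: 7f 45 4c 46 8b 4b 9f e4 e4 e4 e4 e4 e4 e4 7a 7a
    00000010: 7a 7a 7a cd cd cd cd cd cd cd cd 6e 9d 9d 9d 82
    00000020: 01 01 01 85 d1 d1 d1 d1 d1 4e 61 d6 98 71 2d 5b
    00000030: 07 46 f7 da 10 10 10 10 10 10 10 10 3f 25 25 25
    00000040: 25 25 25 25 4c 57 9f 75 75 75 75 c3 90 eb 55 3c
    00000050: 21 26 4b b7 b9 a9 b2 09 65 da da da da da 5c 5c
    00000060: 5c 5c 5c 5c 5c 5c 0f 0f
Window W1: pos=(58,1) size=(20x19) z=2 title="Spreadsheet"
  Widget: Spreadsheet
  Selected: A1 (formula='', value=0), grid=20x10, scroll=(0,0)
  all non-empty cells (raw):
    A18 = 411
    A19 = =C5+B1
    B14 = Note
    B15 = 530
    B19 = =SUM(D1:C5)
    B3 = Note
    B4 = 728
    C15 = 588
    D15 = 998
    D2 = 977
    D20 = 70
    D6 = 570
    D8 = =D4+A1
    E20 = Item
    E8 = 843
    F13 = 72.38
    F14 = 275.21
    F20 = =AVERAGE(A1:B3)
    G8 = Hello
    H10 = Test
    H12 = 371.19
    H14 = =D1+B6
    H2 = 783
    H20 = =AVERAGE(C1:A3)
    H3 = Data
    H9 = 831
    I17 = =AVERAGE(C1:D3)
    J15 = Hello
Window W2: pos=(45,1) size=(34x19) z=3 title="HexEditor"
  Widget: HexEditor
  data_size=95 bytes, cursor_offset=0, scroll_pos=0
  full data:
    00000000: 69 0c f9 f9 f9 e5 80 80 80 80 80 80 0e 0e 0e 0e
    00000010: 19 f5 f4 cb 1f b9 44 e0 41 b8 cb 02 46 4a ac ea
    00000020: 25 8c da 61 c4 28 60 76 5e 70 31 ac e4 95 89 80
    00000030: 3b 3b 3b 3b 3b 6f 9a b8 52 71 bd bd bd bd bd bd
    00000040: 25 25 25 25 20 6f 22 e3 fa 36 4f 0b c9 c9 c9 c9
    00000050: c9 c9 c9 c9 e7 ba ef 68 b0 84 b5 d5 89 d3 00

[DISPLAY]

          ┏━━━━━━━━━━━━━━━━━━━━━━┓                    
          ┃ He┏━━━━━━━━━━━━━━━━━━━━━━━━━━━━━━━━┓      
          ┠───┃ HexEditor                      ┃      
          ┃000┠────────────────────────────────┨      
          ┃000┃00000000  69 0c f9 f9 f9 e5 80 8┃      
          ┃000┃00000010  19 f5 f4 cb 1f b9 44 e┃      
          ┃000┃00000020  25 8c da 61 c4 28 60 7┃      
          ┃000┃00000030  3b 3b 3b 3b 3b 6f 9a b┃      
          ┃000┃00000040  25 25 25 25 20 6f 22 e┃      
          ┃000┃00000050  c9 c9 c9 c9 e7 ba ef 6┃      
          ┃   ┃                                ┃      
          ┃   ┃                                ┃      
          ┃   ┃                                ┃      
          ┃   ┃                                ┃      
          ┃   ┃                                ┃      
          ┃   ┃                                ┃      


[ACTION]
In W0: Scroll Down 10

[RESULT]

          ┏━━━━━━━━━━━━━━━━━━━━━━┓                    
          ┃ He┏━━━━━━━━━━━━━━━━━━━━━━━━━━━━━━━━┓      
          ┠───┃ HexEditor                      ┃      
          ┃000┠────────────────────────────────┨      
          ┃   ┃00000000  69 0c f9 f9 f9 e5 80 8┃      
          ┃   ┃00000010  19 f5 f4 cb 1f b9 44 e┃      
          ┃   ┃00000020  25 8c da 61 c4 28 60 7┃      
          ┃   ┃00000030  3b 3b 3b 3b 3b 6f 9a b┃      
          ┃   ┃00000040  25 25 25 25 20 6f 22 e┃      
          ┃   ┃00000050  c9 c9 c9 c9 e7 ba ef 6┃      
          ┃   ┃                                ┃      
          ┃   ┃                                ┃      
          ┃   ┃                                ┃      
          ┃   ┃                                ┃      
          ┃   ┃                                ┃      
          ┃   ┃                                ┃      


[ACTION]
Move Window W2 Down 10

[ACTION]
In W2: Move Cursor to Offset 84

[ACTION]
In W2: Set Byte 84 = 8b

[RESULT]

          ┏━━━━━━━━━━━━━━━━━━━━━━┓                    
          ┃ He┏━━━━━━━━━━━━━━━━━━━━━━━━━━━━━━━━┓      
          ┠───┃ HexEditor                      ┃      
          ┃000┠────────────────────────────────┨      
          ┃   ┃00000000  69 0c f9 f9 f9 e5 80 8┃      
          ┃   ┃00000010  19 f5 f4 cb 1f b9 44 e┃      
          ┃   ┃00000020  25 8c da 61 c4 28 60 7┃      
          ┃   ┃00000030  3b 3b 3b 3b 3b 6f 9a b┃      
          ┃   ┃00000040  25 25 25 25 20 6f 22 e┃      
          ┃   ┃00000050  c9 c9 c9 c9 8B ba ef 6┃      
          ┃   ┃                                ┃      
          ┃   ┃                                ┃      
          ┃   ┃                                ┃      
          ┃   ┃                                ┃      
          ┃   ┃                                ┃      
          ┃   ┃                                ┃      


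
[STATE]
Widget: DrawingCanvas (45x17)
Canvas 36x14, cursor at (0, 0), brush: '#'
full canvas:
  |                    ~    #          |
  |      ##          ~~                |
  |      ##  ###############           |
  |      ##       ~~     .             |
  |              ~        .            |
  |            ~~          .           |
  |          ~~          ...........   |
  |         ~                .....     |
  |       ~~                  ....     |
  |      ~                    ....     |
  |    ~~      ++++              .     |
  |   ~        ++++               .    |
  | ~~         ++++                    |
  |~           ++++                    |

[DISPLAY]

+                   ~    #                   
      ##          ~~                         
      ##  ###############                    
      ##       ~~     .                      
              ~        .                     
            ~~          .                    
          ~~          ...........            
         ~                .....              
       ~~                  ....              
      ~                    ....              
    ~~      ++++              .              
   ~        ++++               .             
 ~~         ++++                             
~           ++++                             
                                             
                                             
                                             


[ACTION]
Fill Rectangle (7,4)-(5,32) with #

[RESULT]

+                   ~    #                   
      ##          ~~                         
      ##  ###############                    
      ##       ~~     .                      
              ~        .                     
    #############################            
    #############################            
    #############################            
       ~~                  ....              
      ~                    ....              
    ~~      ++++              .              
   ~        ++++               .             
 ~~         ++++                             
~           ++++                             
                                             
                                             
                                             


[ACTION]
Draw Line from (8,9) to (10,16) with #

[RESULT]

+                   ~    #                   
      ##          ~~                         
      ##  ###############                    
      ##       ~~     .                      
              ~        .                     
    #############################            
    #############################            
    #############################            
       ~~##                ....              
      ~    ####            ....              
    ~~      +++##             .              
   ~        ++++               .             
 ~~         ++++                             
~           ++++                             
                                             
                                             
                                             


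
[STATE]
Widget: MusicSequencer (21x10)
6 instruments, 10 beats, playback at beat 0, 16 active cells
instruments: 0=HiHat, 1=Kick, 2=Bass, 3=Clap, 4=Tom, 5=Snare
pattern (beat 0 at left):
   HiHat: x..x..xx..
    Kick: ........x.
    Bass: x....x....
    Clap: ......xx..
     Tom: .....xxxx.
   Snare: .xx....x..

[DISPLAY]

      ▼123456789     
 HiHat█··█··██··     
  Kick········█·     
  Bass█····█····     
  Clap······██··     
   Tom·····████·     
 Snare·██····█··     
                     
                     
                     


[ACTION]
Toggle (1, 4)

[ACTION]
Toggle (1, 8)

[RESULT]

      ▼123456789     
 HiHat█··█··██··     
  Kick····█·····     
  Bass█····█····     
  Clap······██··     
   Tom·····████·     
 Snare·██····█··     
                     
                     
                     


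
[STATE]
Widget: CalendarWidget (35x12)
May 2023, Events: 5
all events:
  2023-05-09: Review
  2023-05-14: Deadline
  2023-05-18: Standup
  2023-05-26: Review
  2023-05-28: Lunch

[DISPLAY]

              May 2023             
Mo Tu We Th Fr Sa Su               
 1  2  3  4  5  6  7               
 8  9* 10 11 12 13 14*             
15 16 17 18* 19 20 21              
22 23 24 25 26* 27 28*             
29 30 31                           
                                   
                                   
                                   
                                   
                                   


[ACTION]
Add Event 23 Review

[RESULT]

              May 2023             
Mo Tu We Th Fr Sa Su               
 1  2  3  4  5  6  7               
 8  9* 10 11 12 13 14*             
15 16 17 18* 19 20 21              
22 23* 24 25 26* 27 28*            
29 30 31                           
                                   
                                   
                                   
                                   
                                   


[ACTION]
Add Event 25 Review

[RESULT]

              May 2023             
Mo Tu We Th Fr Sa Su               
 1  2  3  4  5  6  7               
 8  9* 10 11 12 13 14*             
15 16 17 18* 19 20 21              
22 23* 24 25* 26* 27 28*           
29 30 31                           
                                   
                                   
                                   
                                   
                                   


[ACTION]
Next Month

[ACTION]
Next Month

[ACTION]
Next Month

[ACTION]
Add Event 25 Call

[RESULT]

            August 2023            
Mo Tu We Th Fr Sa Su               
    1  2  3  4  5  6               
 7  8  9 10 11 12 13               
14 15 16 17 18 19 20               
21 22 23 24 25* 26 27              
28 29 30 31                        
                                   
                                   
                                   
                                   
                                   


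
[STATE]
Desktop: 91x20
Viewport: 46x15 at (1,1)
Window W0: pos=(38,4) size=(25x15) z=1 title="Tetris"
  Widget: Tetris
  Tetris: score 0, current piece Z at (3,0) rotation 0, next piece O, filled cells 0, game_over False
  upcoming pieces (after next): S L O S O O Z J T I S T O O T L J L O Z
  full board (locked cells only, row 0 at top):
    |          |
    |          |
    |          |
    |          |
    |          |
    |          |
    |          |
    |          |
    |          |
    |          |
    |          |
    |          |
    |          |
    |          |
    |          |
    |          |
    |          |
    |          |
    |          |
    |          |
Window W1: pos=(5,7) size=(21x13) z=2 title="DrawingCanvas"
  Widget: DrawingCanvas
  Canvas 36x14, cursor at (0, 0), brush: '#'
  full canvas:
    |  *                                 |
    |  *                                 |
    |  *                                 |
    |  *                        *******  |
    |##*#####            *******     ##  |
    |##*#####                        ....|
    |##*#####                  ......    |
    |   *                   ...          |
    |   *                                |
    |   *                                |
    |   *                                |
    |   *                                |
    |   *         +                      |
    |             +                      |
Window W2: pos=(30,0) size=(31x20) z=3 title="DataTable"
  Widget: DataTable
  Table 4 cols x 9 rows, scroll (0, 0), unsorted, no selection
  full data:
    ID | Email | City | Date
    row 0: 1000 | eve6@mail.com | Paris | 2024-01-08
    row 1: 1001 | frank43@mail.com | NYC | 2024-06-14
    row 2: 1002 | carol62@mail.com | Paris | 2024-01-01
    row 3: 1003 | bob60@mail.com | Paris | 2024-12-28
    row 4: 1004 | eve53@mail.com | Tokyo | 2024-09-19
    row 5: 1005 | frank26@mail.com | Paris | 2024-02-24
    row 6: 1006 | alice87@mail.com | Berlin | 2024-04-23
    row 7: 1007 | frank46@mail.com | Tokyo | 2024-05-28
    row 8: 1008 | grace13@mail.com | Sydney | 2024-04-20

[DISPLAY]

                             ┃ DataTable      
                             ┠────────────────
                             ┃ID  │Email      
                             ┃────┼───────────
                             ┃1000│eve6@mail.c
                             ┃1001│frank43@mai
    ┏━━━━━━━━━━━━━━━━━━━┓    ┃1002│carol62@mai
    ┃ DrawingCanvas     ┃    ┃1003│bob60@mail.
    ┠───────────────────┨    ┃1004│eve53@mail.
    ┃+ *                ┃    ┃1005│frank26@mai
    ┃  *                ┃    ┃1006│alice87@mai
    ┃  *                ┃    ┃1007│frank46@mai
    ┃  *                ┃    ┃1008│grace13@mai
    ┃##*#####           ┃    ┃                
    ┃##*#####           ┃    ┃                


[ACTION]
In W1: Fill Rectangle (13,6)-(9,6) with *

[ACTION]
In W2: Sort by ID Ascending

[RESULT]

                             ┃ DataTable      
                             ┠────────────────
                             ┃ID ▲│Email      
                             ┃────┼───────────
                             ┃1000│eve6@mail.c
                             ┃1001│frank43@mai
    ┏━━━━━━━━━━━━━━━━━━━┓    ┃1002│carol62@mai
    ┃ DrawingCanvas     ┃    ┃1003│bob60@mail.
    ┠───────────────────┨    ┃1004│eve53@mail.
    ┃+ *                ┃    ┃1005│frank26@mai
    ┃  *                ┃    ┃1006│alice87@mai
    ┃  *                ┃    ┃1007│frank46@mai
    ┃  *                ┃    ┃1008│grace13@mai
    ┃##*#####           ┃    ┃                
    ┃##*#####           ┃    ┃                


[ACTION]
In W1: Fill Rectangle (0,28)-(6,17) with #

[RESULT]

                             ┃ DataTable      
                             ┠────────────────
                             ┃ID ▲│Email      
                             ┃────┼───────────
                             ┃1000│eve6@mail.c
                             ┃1001│frank43@mai
    ┏━━━━━━━━━━━━━━━━━━━┓    ┃1002│carol62@mai
    ┃ DrawingCanvas     ┃    ┃1003│bob60@mail.
    ┠───────────────────┨    ┃1004│eve53@mail.
    ┃+ *              ##┃    ┃1005│frank26@mai
    ┃  *              ##┃    ┃1006│alice87@mai
    ┃  *              ##┃    ┃1007│frank46@mai
    ┃  *              ##┃    ┃1008│grace13@mai
    ┃##*#####         ##┃    ┃                
    ┃##*#####         ##┃    ┃                


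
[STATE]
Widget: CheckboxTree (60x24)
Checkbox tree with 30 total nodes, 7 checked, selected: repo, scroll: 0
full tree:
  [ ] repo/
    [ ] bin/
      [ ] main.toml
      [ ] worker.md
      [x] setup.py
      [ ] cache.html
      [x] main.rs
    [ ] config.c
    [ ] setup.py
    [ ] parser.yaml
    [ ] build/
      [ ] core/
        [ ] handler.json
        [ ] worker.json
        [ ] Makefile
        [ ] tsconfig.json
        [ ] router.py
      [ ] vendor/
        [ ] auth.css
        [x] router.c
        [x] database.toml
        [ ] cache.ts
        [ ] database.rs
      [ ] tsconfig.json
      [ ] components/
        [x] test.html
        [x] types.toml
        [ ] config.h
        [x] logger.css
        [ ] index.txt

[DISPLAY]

>[-] repo/                                                  
   [-] bin/                                                 
     [ ] main.toml                                          
     [ ] worker.md                                          
     [x] setup.py                                           
     [ ] cache.html                                         
     [x] main.rs                                            
   [ ] config.c                                             
   [ ] setup.py                                             
   [ ] parser.yaml                                          
   [-] build/                                               
     [ ] core/                                              
       [ ] handler.json                                     
       [ ] worker.json                                      
       [ ] Makefile                                         
       [ ] tsconfig.json                                    
       [ ] router.py                                        
     [-] vendor/                                            
       [ ] auth.css                                         
       [x] router.c                                         
       [x] database.toml                                    
       [ ] cache.ts                                         
       [ ] database.rs                                      
     [ ] tsconfig.json                                      


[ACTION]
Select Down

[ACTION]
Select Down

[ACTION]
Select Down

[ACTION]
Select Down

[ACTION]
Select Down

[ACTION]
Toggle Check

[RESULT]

 [-] repo/                                                  
   [-] bin/                                                 
     [ ] main.toml                                          
     [ ] worker.md                                          
     [x] setup.py                                           
>    [x] cache.html                                         
     [x] main.rs                                            
   [ ] config.c                                             
   [ ] setup.py                                             
   [ ] parser.yaml                                          
   [-] build/                                               
     [ ] core/                                              
       [ ] handler.json                                     
       [ ] worker.json                                      
       [ ] Makefile                                         
       [ ] tsconfig.json                                    
       [ ] router.py                                        
     [-] vendor/                                            
       [ ] auth.css                                         
       [x] router.c                                         
       [x] database.toml                                    
       [ ] cache.ts                                         
       [ ] database.rs                                      
     [ ] tsconfig.json                                      


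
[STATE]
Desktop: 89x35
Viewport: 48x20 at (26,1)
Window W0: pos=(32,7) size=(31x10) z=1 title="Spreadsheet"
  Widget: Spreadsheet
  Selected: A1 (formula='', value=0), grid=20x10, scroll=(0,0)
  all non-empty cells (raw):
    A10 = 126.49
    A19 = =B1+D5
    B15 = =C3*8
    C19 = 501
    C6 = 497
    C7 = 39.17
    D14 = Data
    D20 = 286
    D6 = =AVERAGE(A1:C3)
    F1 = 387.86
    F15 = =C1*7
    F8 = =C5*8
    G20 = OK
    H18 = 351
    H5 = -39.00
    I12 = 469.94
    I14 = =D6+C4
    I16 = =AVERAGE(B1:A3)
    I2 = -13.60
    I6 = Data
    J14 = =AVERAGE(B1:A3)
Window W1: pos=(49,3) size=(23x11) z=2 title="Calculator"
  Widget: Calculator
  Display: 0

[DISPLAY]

                                                
                                                
                       ┏━━━━━━━━━━━━━━━━━━━━━┓  
                       ┃ Calculator          ┃  
                       ┠─────────────────────┨  
                       ┃                    0┃  
      ┏━━━━━━━━━━━━━━━━┃┌───┬───┬───┬───┐    ┃  
      ┃ Spreadsheet    ┃│ 7 │ 8 │ 9 │ ÷ │    ┃  
      ┠────────────────┃├───┼───┼───┼───┤    ┃  
      ┃A1:             ┃│ 4 │ 5 │ 6 │ × │    ┃  
      ┃       A       B┃├───┼───┼───┼───┤    ┃  
      ┃----------------┃│ 1 │ 2 │ 3 │ - │    ┃  
      ┃  1      [0]    ┗━━━━━━━━━━━━━━━━━━━━━┛  
      ┃  2        0       0       0 ┃           
      ┃  3        0       0       0 ┃           
      ┗━━━━━━━━━━━━━━━━━━━━━━━━━━━━━┛           
                                                
                                                
                                                
                                                


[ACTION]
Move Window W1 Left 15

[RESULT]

                                                
                                                
        ┏━━━━━━━━━━━━━━━━━━━━━┓                 
        ┃ Calculator          ┃                 
        ┠─────────────────────┨                 
        ┃                    0┃                 
      ┏━┃┌───┬───┬───┬───┐    ┃━━━━━┓           
      ┃ ┃│ 7 │ 8 │ 9 │ ÷ │    ┃     ┃           
      ┠─┃├───┼───┼───┼───┤    ┃─────┨           
      ┃A┃│ 4 │ 5 │ 6 │ × │    ┃     ┃           
      ┃ ┃├───┼───┼───┼───┤    ┃     ┃           
      ┃-┃│ 1 │ 2 │ 3 │ - │    ┃-----┃           
      ┃ ┗━━━━━━━━━━━━━━━━━━━━━┛   0 ┃           
      ┃  2        0       0       0 ┃           
      ┃  3        0       0       0 ┃           
      ┗━━━━━━━━━━━━━━━━━━━━━━━━━━━━━┛           
                                                
                                                
                                                
                                                


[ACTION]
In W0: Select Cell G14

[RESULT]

                                                
                                                
        ┏━━━━━━━━━━━━━━━━━━━━━┓                 
        ┃ Calculator          ┃                 
        ┠─────────────────────┨                 
        ┃                    0┃                 
      ┏━┃┌───┬───┬───┬───┐    ┃━━━━━┓           
      ┃ ┃│ 7 │ 8 │ 9 │ ÷ │    ┃     ┃           
      ┠─┃├───┼───┼───┼───┤    ┃─────┨           
      ┃G┃│ 4 │ 5 │ 6 │ × │    ┃     ┃           
      ┃ ┃├───┼───┼───┼───┤    ┃     ┃           
      ┃-┃│ 1 │ 2 │ 3 │ - │    ┃-----┃           
      ┃ ┗━━━━━━━━━━━━━━━━━━━━━┛   0 ┃           
      ┃  2        0       0       0 ┃           
      ┃  3        0       0       0 ┃           
      ┗━━━━━━━━━━━━━━━━━━━━━━━━━━━━━┛           
                                                
                                                
                                                
                                                


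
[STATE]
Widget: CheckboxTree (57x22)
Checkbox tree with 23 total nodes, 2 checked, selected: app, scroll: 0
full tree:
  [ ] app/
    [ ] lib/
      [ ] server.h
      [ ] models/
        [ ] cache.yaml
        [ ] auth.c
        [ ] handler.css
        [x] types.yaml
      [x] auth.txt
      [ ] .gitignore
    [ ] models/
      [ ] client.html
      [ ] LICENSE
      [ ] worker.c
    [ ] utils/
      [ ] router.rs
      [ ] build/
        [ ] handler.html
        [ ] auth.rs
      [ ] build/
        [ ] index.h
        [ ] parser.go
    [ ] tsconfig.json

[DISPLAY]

>[-] app/                                                
   [-] lib/                                              
     [ ] server.h                                        
     [-] models/                                         
       [ ] cache.yaml                                    
       [ ] auth.c                                        
       [ ] handler.css                                   
       [x] types.yaml                                    
     [x] auth.txt                                        
     [ ] .gitignore                                      
   [ ] models/                                           
     [ ] client.html                                     
     [ ] LICENSE                                         
     [ ] worker.c                                        
   [ ] utils/                                            
     [ ] router.rs                                       
     [ ] build/                                          
       [ ] handler.html                                  
       [ ] auth.rs                                       
     [ ] build/                                          
       [ ] index.h                                       
       [ ] parser.go                                     


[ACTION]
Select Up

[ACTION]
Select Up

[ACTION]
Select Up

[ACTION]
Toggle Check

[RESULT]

>[x] app/                                                
   [x] lib/                                              
     [x] server.h                                        
     [x] models/                                         
       [x] cache.yaml                                    
       [x] auth.c                                        
       [x] handler.css                                   
       [x] types.yaml                                    
     [x] auth.txt                                        
     [x] .gitignore                                      
   [x] models/                                           
     [x] client.html                                     
     [x] LICENSE                                         
     [x] worker.c                                        
   [x] utils/                                            
     [x] router.rs                                       
     [x] build/                                          
       [x] handler.html                                  
       [x] auth.rs                                       
     [x] build/                                          
       [x] index.h                                       
       [x] parser.go                                     


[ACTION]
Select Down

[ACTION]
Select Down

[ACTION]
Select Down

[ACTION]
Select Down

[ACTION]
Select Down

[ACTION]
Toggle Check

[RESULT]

 [-] app/                                                
   [-] lib/                                              
     [x] server.h                                        
     [-] models/                                         
       [x] cache.yaml                                    
>      [ ] auth.c                                        
       [x] handler.css                                   
       [x] types.yaml                                    
     [x] auth.txt                                        
     [x] .gitignore                                      
   [x] models/                                           
     [x] client.html                                     
     [x] LICENSE                                         
     [x] worker.c                                        
   [x] utils/                                            
     [x] router.rs                                       
     [x] build/                                          
       [x] handler.html                                  
       [x] auth.rs                                       
     [x] build/                                          
       [x] index.h                                       
       [x] parser.go                                     


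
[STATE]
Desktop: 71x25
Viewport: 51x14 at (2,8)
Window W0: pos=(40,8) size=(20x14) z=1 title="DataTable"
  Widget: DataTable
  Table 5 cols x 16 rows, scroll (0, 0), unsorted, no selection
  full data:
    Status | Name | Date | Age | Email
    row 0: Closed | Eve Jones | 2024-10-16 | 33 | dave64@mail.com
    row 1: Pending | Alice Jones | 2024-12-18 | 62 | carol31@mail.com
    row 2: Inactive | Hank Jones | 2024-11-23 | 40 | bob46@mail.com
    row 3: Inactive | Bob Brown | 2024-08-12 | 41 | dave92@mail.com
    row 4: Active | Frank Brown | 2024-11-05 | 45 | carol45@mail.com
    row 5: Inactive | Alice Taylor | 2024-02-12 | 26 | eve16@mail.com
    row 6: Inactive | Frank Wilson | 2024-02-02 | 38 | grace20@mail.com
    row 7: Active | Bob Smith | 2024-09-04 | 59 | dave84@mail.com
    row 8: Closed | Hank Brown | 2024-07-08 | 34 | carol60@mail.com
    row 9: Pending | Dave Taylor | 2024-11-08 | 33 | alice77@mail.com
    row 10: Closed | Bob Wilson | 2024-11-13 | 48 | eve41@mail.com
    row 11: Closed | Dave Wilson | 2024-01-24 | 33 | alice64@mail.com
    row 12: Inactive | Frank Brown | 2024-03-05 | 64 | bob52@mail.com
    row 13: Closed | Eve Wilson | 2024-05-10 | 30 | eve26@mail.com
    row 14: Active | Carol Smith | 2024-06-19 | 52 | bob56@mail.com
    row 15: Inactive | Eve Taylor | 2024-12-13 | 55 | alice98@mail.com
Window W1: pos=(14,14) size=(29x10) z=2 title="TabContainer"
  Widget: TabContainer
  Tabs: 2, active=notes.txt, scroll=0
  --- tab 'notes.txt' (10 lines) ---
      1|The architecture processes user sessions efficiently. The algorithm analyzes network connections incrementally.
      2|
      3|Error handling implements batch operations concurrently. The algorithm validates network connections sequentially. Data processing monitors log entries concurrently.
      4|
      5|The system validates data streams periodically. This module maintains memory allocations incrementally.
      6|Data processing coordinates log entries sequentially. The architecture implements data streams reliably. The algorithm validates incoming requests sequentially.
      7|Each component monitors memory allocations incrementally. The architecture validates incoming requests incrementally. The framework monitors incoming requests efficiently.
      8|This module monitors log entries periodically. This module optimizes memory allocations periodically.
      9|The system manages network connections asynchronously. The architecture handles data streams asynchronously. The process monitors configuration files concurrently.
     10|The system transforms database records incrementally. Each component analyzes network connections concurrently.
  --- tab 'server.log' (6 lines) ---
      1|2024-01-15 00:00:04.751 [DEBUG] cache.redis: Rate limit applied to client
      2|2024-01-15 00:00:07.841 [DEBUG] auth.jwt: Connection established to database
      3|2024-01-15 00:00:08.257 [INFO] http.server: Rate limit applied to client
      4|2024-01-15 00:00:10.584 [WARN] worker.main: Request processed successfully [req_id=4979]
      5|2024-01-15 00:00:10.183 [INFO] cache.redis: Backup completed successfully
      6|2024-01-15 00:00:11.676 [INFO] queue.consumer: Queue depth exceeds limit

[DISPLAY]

                                      ┏━━━━━━━━━━━━
                                      ┃ DataTable  
                                      ┠────────────
                                      ┃Status  │Nam
                                      ┃────────┼───
                                      ┃Closed  │Eve
            ┏━━━━━━━━━━━━━━━━━━━━━━━━━━━┓nding │Ali
            ┃ TabContainer              ┃active│Han
            ┠───────────────────────────┨active│Bob
            ┃[notes.txt]│ server.log    ┃tive  │Fra
            ┃───────────────────────────┃active│Ali
            ┃The architecture processes ┃active│Fra
            ┃                           ┃tive  │Bob
            ┃Error handling implements b┃━━━━━━━━━━


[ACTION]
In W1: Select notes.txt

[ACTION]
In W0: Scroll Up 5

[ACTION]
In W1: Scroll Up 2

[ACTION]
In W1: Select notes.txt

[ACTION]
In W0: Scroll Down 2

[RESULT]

                                      ┏━━━━━━━━━━━━
                                      ┃ DataTable  
                                      ┠────────────
                                      ┃Status  │Nam
                                      ┃────────┼───
                                      ┃Inactive│Han
            ┏━━━━━━━━━━━━━━━━━━━━━━━━━━━┓active│Bob
            ┃ TabContainer              ┃tive  │Fra
            ┠───────────────────────────┨active│Ali
            ┃[notes.txt]│ server.log    ┃active│Fra
            ┃───────────────────────────┃tive  │Bob
            ┃The architecture processes ┃osed  │Han
            ┃                           ┃nding │Dav
            ┃Error handling implements b┃━━━━━━━━━━
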